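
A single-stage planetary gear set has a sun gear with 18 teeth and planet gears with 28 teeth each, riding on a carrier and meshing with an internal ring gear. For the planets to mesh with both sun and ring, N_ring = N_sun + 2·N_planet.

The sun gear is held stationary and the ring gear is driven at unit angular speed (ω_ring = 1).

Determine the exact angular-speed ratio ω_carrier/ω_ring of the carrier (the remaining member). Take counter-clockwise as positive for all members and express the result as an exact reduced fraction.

N_ring = 18 + 2·28 = 74
18(ω_s−ω_c) = −74(ω_r−ω_c),  ω_s=0, ω_r=1
18(0−ω_c) = −74(1−ω_c)  ⇒  92ω_c = 74  ⇒  ω_c = 37/46
ω_c/ω_r = 37/46

37/46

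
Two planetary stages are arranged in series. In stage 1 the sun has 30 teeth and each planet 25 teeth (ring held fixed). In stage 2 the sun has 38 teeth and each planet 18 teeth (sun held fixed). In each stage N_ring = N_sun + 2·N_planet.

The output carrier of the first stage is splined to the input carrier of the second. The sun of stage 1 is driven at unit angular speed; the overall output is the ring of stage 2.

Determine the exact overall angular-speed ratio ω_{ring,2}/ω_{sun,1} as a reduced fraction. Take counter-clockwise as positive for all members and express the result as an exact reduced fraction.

168/407

Stage 1: N_ring = 30 + 2·25 = 80
Stage 1: 30(ω_s−ω_c) = −80(ω_r−ω_c),  ω_r=0, ω_s=1
Stage 1: 30(1−ω_c) = −80(0−ω_c)  ⇒  110ω_c = 30  ⇒  ω_c = 3/11
  ⇒ ω_c¹/ω_s¹ = 3/11
Stage 2: N_ring = 38 + 2·18 = 74
Stage 2: 38(ω_s−ω_c) = −74(ω_r−ω_c),  ω_s=0, ω_c=1
Stage 2: ω_r = 1 − (38/74)(0−1) = 56/37
  ⇒ ω_r²/ω_c² = 56/37
Coupling ω_c² = ω_c¹ ⇒ overall = 3/11 × 56/37 = 168/407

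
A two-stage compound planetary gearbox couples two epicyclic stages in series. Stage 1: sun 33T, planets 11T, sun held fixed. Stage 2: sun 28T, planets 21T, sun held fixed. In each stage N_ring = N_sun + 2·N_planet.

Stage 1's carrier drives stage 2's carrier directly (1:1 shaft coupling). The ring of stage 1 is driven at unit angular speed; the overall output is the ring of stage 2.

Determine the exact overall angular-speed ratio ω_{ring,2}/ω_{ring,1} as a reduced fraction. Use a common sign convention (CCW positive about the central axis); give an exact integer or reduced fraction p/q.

7/8

Stage 1: N_ring = 33 + 2·11 = 55
Stage 1: 33(ω_s−ω_c) = −55(ω_r−ω_c),  ω_s=0, ω_r=1
Stage 1: 33(0−ω_c) = −55(1−ω_c)  ⇒  88ω_c = 55  ⇒  ω_c = 5/8
  ⇒ ω_c¹/ω_r¹ = 5/8
Stage 2: N_ring = 28 + 2·21 = 70
Stage 2: 28(ω_s−ω_c) = −70(ω_r−ω_c),  ω_s=0, ω_c=1
Stage 2: ω_r = 1 − (28/70)(0−1) = 7/5
  ⇒ ω_r²/ω_c² = 7/5
Coupling ω_c² = ω_c¹ ⇒ overall = 5/8 × 7/5 = 7/8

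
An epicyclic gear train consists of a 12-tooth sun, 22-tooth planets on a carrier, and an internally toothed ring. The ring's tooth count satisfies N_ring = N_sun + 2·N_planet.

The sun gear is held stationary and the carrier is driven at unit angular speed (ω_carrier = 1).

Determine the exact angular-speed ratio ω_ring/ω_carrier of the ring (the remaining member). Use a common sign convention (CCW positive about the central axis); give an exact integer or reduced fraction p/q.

N_ring = 12 + 2·22 = 56
12(ω_s−ω_c) = −56(ω_r−ω_c),  ω_s=0, ω_c=1
ω_r = 1 − (12/56)(0−1) = 17/14
ω_r/ω_c = 17/14

17/14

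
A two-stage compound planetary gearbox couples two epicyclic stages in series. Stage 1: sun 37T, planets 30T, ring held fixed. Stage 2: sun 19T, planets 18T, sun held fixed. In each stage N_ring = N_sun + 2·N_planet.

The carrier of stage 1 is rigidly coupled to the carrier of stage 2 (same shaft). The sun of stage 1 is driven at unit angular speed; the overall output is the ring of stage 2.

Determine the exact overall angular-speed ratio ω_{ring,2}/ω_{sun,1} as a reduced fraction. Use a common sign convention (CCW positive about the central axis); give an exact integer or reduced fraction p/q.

Stage 1: N_ring = 37 + 2·30 = 97
Stage 1: 37(ω_s−ω_c) = −97(ω_r−ω_c),  ω_r=0, ω_s=1
Stage 1: 37(1−ω_c) = −97(0−ω_c)  ⇒  134ω_c = 37  ⇒  ω_c = 37/134
  ⇒ ω_c¹/ω_s¹ = 37/134
Stage 2: N_ring = 19 + 2·18 = 55
Stage 2: 19(ω_s−ω_c) = −55(ω_r−ω_c),  ω_s=0, ω_c=1
Stage 2: ω_r = 1 − (19/55)(0−1) = 74/55
  ⇒ ω_r²/ω_c² = 74/55
Coupling ω_c² = ω_c¹ ⇒ overall = 37/134 × 74/55 = 1369/3685

1369/3685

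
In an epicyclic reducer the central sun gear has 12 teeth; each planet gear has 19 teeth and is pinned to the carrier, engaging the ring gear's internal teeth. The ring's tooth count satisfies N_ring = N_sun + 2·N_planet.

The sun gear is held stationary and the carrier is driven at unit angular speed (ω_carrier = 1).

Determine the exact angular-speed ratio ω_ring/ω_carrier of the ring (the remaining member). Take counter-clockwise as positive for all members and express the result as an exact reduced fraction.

N_ring = 12 + 2·19 = 50
12(ω_s−ω_c) = −50(ω_r−ω_c),  ω_s=0, ω_c=1
ω_r = 1 − (12/50)(0−1) = 31/25
ω_r/ω_c = 31/25

31/25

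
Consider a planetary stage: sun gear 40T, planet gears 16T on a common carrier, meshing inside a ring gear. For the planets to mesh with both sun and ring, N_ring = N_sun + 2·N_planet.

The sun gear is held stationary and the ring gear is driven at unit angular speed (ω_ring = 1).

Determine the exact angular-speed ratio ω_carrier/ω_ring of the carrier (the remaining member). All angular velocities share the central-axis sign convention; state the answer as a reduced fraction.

N_ring = 40 + 2·16 = 72
40(ω_s−ω_c) = −72(ω_r−ω_c),  ω_s=0, ω_r=1
40(0−ω_c) = −72(1−ω_c)  ⇒  112ω_c = 72  ⇒  ω_c = 9/14
ω_c/ω_r = 9/14

9/14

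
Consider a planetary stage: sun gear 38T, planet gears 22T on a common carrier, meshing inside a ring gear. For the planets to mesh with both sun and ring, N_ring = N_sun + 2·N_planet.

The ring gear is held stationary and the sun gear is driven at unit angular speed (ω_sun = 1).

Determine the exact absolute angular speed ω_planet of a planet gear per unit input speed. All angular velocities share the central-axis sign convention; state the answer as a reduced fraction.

N_ring = 38 + 2·22 = 82
38(ω_s−ω_c) = −82(ω_r−ω_c),  ω_r=0, ω_s=1
38(1−ω_c) = −82(0−ω_c)  ⇒  120ω_c = 38  ⇒  ω_c = 19/60
sun–planet: 38·(1−19/60) = −22·(ω_p−ω_c)  ⇒  ω_p−ω_c = −(38/22)·(41/60) = -779/660
ω_p = 19/60 − 779/660 = -19/22

-19/22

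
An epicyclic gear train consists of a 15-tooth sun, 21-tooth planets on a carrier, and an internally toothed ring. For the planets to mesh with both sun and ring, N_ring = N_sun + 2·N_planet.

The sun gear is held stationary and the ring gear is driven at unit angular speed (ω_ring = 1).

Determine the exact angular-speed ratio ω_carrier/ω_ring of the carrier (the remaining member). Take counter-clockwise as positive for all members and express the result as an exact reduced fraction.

19/24

N_ring = 15 + 2·21 = 57
15(ω_s−ω_c) = −57(ω_r−ω_c),  ω_s=0, ω_r=1
15(0−ω_c) = −57(1−ω_c)  ⇒  72ω_c = 57  ⇒  ω_c = 19/24
ω_c/ω_r = 19/24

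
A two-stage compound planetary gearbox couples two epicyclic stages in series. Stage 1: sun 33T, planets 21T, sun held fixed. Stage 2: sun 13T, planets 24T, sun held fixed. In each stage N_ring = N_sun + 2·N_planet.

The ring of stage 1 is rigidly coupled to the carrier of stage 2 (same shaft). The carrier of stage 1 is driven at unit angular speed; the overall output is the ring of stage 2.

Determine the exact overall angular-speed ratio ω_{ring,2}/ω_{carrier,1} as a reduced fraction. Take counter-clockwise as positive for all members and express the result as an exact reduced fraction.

2664/1525

Stage 1: N_ring = 33 + 2·21 = 75
Stage 1: 33(ω_s−ω_c) = −75(ω_r−ω_c),  ω_s=0, ω_c=1
Stage 1: ω_r = 1 − (33/75)(0−1) = 36/25
  ⇒ ω_r¹/ω_c¹ = 36/25
Stage 2: N_ring = 13 + 2·24 = 61
Stage 2: 13(ω_s−ω_c) = −61(ω_r−ω_c),  ω_s=0, ω_c=1
Stage 2: ω_r = 1 − (13/61)(0−1) = 74/61
  ⇒ ω_r²/ω_c² = 74/61
Coupling ω_c² = ω_r¹ ⇒ overall = 36/25 × 74/61 = 2664/1525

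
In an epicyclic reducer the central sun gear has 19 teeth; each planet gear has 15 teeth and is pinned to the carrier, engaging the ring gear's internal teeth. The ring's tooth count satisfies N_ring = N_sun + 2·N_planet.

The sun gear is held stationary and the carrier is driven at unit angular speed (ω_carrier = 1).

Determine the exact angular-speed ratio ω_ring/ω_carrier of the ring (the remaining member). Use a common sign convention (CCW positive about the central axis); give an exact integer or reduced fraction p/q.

N_ring = 19 + 2·15 = 49
19(ω_s−ω_c) = −49(ω_r−ω_c),  ω_s=0, ω_c=1
ω_r = 1 − (19/49)(0−1) = 68/49
ω_r/ω_c = 68/49

68/49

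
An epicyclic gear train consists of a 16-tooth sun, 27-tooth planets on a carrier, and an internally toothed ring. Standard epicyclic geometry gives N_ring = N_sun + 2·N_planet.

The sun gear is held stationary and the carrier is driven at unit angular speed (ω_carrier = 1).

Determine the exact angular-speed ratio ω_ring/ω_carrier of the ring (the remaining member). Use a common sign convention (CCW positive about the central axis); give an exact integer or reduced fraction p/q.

43/35

N_ring = 16 + 2·27 = 70
16(ω_s−ω_c) = −70(ω_r−ω_c),  ω_s=0, ω_c=1
ω_r = 1 − (16/70)(0−1) = 43/35
ω_r/ω_c = 43/35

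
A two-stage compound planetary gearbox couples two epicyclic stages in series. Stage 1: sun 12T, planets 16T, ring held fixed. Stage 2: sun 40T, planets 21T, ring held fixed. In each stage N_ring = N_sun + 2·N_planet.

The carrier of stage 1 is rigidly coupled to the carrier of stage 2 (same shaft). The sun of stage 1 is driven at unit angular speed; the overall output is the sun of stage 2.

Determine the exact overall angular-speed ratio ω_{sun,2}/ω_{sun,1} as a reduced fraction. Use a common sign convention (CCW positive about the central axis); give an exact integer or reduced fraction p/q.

183/280

Stage 1: N_ring = 12 + 2·16 = 44
Stage 1: 12(ω_s−ω_c) = −44(ω_r−ω_c),  ω_r=0, ω_s=1
Stage 1: 12(1−ω_c) = −44(0−ω_c)  ⇒  56ω_c = 12  ⇒  ω_c = 3/14
  ⇒ ω_c¹/ω_s¹ = 3/14
Stage 2: N_ring = 40 + 2·21 = 82
Stage 2: 40(ω_s−ω_c) = −82(ω_r−ω_c),  ω_r=0, ω_c=1
Stage 2: ω_s = 1 − (82/40)(0−1) = 61/20
  ⇒ ω_s²/ω_c² = 61/20
Coupling ω_c² = ω_c¹ ⇒ overall = 3/14 × 61/20 = 183/280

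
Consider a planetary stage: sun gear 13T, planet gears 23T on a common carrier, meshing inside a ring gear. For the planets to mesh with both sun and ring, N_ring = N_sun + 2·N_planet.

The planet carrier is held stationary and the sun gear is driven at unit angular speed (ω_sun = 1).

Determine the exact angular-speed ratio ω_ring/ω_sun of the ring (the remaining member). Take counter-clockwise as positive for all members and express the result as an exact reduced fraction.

N_ring = 13 + 2·23 = 59
13(ω_s−ω_c) = −59(ω_r−ω_c),  ω_c=0, ω_s=1
ω_r = 0 − (13/59)(1−0) = -13/59
ω_r/ω_s = -13/59

-13/59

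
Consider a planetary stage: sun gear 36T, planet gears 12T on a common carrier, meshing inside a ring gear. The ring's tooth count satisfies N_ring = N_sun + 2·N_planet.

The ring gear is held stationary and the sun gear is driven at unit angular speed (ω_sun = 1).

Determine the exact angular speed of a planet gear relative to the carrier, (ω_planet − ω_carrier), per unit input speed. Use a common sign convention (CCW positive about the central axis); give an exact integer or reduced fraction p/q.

-15/8

N_ring = 36 + 2·12 = 60
36(ω_s−ω_c) = −60(ω_r−ω_c),  ω_r=0, ω_s=1
36(1−ω_c) = −60(0−ω_c)  ⇒  96ω_c = 36  ⇒  ω_c = 3/8
sun–planet: 36·(1−3/8) = −12·(ω_p−ω_c)  ⇒  ω_p−ω_c = −(36/12)·(5/8) = -15/8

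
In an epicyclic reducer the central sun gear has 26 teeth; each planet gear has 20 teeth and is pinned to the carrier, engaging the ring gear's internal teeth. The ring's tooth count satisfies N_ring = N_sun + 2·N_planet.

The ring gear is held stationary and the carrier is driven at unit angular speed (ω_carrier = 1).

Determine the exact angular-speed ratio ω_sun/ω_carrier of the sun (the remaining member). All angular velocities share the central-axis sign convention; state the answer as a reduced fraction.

N_ring = 26 + 2·20 = 66
26(ω_s−ω_c) = −66(ω_r−ω_c),  ω_r=0, ω_c=1
ω_s = 1 − (66/26)(0−1) = 46/13
ω_s/ω_c = 46/13

46/13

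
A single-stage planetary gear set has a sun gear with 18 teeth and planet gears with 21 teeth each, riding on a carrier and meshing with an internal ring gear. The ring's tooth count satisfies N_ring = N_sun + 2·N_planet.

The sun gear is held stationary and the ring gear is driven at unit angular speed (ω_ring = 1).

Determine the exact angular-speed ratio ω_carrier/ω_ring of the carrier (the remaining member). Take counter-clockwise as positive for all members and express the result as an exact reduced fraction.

10/13

N_ring = 18 + 2·21 = 60
18(ω_s−ω_c) = −60(ω_r−ω_c),  ω_s=0, ω_r=1
18(0−ω_c) = −60(1−ω_c)  ⇒  78ω_c = 60  ⇒  ω_c = 10/13
ω_c/ω_r = 10/13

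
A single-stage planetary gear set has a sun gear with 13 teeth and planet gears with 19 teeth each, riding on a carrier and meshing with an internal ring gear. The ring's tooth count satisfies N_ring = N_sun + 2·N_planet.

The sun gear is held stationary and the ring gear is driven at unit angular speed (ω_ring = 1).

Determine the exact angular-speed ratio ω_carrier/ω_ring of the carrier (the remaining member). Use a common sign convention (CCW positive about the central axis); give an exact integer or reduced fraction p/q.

51/64

N_ring = 13 + 2·19 = 51
13(ω_s−ω_c) = −51(ω_r−ω_c),  ω_s=0, ω_r=1
13(0−ω_c) = −51(1−ω_c)  ⇒  64ω_c = 51  ⇒  ω_c = 51/64
ω_c/ω_r = 51/64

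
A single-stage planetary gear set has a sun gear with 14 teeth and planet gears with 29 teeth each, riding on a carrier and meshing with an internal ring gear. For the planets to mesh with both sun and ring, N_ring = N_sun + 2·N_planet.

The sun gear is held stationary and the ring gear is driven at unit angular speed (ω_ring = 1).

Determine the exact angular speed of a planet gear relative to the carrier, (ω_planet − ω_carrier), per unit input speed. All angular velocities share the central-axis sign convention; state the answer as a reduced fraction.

N_ring = 14 + 2·29 = 72
14(ω_s−ω_c) = −72(ω_r−ω_c),  ω_s=0, ω_r=1
14(0−ω_c) = −72(1−ω_c)  ⇒  86ω_c = 72  ⇒  ω_c = 36/43
sun–planet: 14·(0−36/43) = −29·(ω_p−ω_c)  ⇒  ω_p−ω_c = −(14/29)·(-36/43) = 504/1247

504/1247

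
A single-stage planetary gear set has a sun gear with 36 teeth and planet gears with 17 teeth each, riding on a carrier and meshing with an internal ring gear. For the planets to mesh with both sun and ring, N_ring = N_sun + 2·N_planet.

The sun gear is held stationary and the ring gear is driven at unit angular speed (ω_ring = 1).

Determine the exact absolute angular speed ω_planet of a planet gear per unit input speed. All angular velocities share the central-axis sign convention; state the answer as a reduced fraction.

35/17

N_ring = 36 + 2·17 = 70
36(ω_s−ω_c) = −70(ω_r−ω_c),  ω_s=0, ω_r=1
36(0−ω_c) = −70(1−ω_c)  ⇒  106ω_c = 70  ⇒  ω_c = 35/53
sun–planet: 36·(0−35/53) = −17·(ω_p−ω_c)  ⇒  ω_p−ω_c = −(36/17)·(-35/53) = 1260/901
ω_p = 35/53 + 1260/901 = 35/17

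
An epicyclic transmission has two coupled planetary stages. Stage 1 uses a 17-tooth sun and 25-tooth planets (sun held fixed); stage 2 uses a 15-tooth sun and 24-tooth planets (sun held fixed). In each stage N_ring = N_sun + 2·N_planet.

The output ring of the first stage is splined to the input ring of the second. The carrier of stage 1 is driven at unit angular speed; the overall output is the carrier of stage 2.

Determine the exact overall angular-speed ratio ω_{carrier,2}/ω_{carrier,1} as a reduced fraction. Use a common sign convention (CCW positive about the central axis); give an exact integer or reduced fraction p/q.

882/871

Stage 1: N_ring = 17 + 2·25 = 67
Stage 1: 17(ω_s−ω_c) = −67(ω_r−ω_c),  ω_s=0, ω_c=1
Stage 1: ω_r = 1 − (17/67)(0−1) = 84/67
  ⇒ ω_r¹/ω_c¹ = 84/67
Stage 2: N_ring = 15 + 2·24 = 63
Stage 2: 15(ω_s−ω_c) = −63(ω_r−ω_c),  ω_s=0, ω_r=1
Stage 2: 15(0−ω_c) = −63(1−ω_c)  ⇒  78ω_c = 63  ⇒  ω_c = 21/26
  ⇒ ω_c²/ω_r² = 21/26
Coupling ω_r² = ω_r¹ ⇒ overall = 84/67 × 21/26 = 882/871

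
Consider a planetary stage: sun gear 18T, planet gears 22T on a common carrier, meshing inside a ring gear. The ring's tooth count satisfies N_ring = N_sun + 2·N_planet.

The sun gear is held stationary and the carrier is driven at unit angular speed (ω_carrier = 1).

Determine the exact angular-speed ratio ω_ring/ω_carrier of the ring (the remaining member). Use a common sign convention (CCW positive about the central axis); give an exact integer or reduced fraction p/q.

40/31

N_ring = 18 + 2·22 = 62
18(ω_s−ω_c) = −62(ω_r−ω_c),  ω_s=0, ω_c=1
ω_r = 1 − (18/62)(0−1) = 40/31
ω_r/ω_c = 40/31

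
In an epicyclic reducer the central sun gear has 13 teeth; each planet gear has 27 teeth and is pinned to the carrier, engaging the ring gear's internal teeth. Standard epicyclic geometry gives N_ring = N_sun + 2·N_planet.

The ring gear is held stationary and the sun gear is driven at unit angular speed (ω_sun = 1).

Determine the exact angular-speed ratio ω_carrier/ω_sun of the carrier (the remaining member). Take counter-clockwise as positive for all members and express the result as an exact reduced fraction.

N_ring = 13 + 2·27 = 67
13(ω_s−ω_c) = −67(ω_r−ω_c),  ω_r=0, ω_s=1
13(1−ω_c) = −67(0−ω_c)  ⇒  80ω_c = 13  ⇒  ω_c = 13/80
ω_c/ω_s = 13/80

13/80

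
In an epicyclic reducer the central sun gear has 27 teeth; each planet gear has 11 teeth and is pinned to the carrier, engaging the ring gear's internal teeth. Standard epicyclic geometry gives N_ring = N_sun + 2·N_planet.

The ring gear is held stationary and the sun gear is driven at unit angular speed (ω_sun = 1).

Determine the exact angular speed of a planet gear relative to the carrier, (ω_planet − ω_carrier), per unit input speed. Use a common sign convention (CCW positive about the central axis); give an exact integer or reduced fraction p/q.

N_ring = 27 + 2·11 = 49
27(ω_s−ω_c) = −49(ω_r−ω_c),  ω_r=0, ω_s=1
27(1−ω_c) = −49(0−ω_c)  ⇒  76ω_c = 27  ⇒  ω_c = 27/76
sun–planet: 27·(1−27/76) = −11·(ω_p−ω_c)  ⇒  ω_p−ω_c = −(27/11)·(49/76) = -1323/836

-1323/836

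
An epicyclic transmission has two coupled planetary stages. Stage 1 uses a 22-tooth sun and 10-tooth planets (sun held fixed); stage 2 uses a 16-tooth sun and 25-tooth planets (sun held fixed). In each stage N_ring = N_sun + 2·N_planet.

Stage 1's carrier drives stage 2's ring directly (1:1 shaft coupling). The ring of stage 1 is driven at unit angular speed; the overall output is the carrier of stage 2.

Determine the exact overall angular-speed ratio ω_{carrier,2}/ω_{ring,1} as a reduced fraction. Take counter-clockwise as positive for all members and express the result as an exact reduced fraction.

Stage 1: N_ring = 22 + 2·10 = 42
Stage 1: 22(ω_s−ω_c) = −42(ω_r−ω_c),  ω_s=0, ω_r=1
Stage 1: 22(0−ω_c) = −42(1−ω_c)  ⇒  64ω_c = 42  ⇒  ω_c = 21/32
  ⇒ ω_c¹/ω_r¹ = 21/32
Stage 2: N_ring = 16 + 2·25 = 66
Stage 2: 16(ω_s−ω_c) = −66(ω_r−ω_c),  ω_s=0, ω_r=1
Stage 2: 16(0−ω_c) = −66(1−ω_c)  ⇒  82ω_c = 66  ⇒  ω_c = 33/41
  ⇒ ω_c²/ω_r² = 33/41
Coupling ω_r² = ω_c¹ ⇒ overall = 21/32 × 33/41 = 693/1312

693/1312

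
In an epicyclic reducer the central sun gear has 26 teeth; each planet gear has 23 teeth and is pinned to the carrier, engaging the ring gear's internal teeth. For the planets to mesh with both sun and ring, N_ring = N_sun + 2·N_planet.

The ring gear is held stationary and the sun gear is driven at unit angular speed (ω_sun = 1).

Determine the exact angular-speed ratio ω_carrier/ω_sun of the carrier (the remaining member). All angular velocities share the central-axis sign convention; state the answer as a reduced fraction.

N_ring = 26 + 2·23 = 72
26(ω_s−ω_c) = −72(ω_r−ω_c),  ω_r=0, ω_s=1
26(1−ω_c) = −72(0−ω_c)  ⇒  98ω_c = 26  ⇒  ω_c = 13/49
ω_c/ω_s = 13/49

13/49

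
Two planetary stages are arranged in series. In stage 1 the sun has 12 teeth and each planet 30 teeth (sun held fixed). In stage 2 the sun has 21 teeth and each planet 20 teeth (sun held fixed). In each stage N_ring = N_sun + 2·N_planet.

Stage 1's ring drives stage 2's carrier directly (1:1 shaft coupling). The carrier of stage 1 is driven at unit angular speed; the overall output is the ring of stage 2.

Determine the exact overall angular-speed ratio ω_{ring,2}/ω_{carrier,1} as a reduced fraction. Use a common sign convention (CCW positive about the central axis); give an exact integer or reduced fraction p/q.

287/183

Stage 1: N_ring = 12 + 2·30 = 72
Stage 1: 12(ω_s−ω_c) = −72(ω_r−ω_c),  ω_s=0, ω_c=1
Stage 1: ω_r = 1 − (12/72)(0−1) = 7/6
  ⇒ ω_r¹/ω_c¹ = 7/6
Stage 2: N_ring = 21 + 2·20 = 61
Stage 2: 21(ω_s−ω_c) = −61(ω_r−ω_c),  ω_s=0, ω_c=1
Stage 2: ω_r = 1 − (21/61)(0−1) = 82/61
  ⇒ ω_r²/ω_c² = 82/61
Coupling ω_c² = ω_r¹ ⇒ overall = 7/6 × 82/61 = 287/183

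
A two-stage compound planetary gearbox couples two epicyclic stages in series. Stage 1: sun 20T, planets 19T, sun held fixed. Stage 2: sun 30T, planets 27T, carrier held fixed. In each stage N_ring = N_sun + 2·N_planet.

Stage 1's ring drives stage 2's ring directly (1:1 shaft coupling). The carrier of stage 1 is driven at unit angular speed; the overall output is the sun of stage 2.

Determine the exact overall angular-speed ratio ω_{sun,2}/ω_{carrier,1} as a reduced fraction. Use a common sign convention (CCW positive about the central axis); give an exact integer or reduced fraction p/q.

-546/145

Stage 1: N_ring = 20 + 2·19 = 58
Stage 1: 20(ω_s−ω_c) = −58(ω_r−ω_c),  ω_s=0, ω_c=1
Stage 1: ω_r = 1 − (20/58)(0−1) = 39/29
  ⇒ ω_r¹/ω_c¹ = 39/29
Stage 2: N_ring = 30 + 2·27 = 84
Stage 2: 30(ω_s−ω_c) = −84(ω_r−ω_c),  ω_c=0, ω_r=1
Stage 2: ω_s = 0 − (84/30)(1−0) = -14/5
  ⇒ ω_s²/ω_r² = -14/5
Coupling ω_r² = ω_r¹ ⇒ overall = 39/29 × -14/5 = -546/145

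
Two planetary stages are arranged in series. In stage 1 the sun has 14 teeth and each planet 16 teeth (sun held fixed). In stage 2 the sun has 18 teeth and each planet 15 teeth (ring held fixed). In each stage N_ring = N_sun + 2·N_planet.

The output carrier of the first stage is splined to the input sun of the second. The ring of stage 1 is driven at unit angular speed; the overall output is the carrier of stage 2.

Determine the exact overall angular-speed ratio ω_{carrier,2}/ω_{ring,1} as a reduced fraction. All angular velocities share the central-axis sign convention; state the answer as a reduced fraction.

23/110

Stage 1: N_ring = 14 + 2·16 = 46
Stage 1: 14(ω_s−ω_c) = −46(ω_r−ω_c),  ω_s=0, ω_r=1
Stage 1: 14(0−ω_c) = −46(1−ω_c)  ⇒  60ω_c = 46  ⇒  ω_c = 23/30
  ⇒ ω_c¹/ω_r¹ = 23/30
Stage 2: N_ring = 18 + 2·15 = 48
Stage 2: 18(ω_s−ω_c) = −48(ω_r−ω_c),  ω_r=0, ω_s=1
Stage 2: 18(1−ω_c) = −48(0−ω_c)  ⇒  66ω_c = 18  ⇒  ω_c = 3/11
  ⇒ ω_c²/ω_s² = 3/11
Coupling ω_s² = ω_c¹ ⇒ overall = 23/30 × 3/11 = 23/110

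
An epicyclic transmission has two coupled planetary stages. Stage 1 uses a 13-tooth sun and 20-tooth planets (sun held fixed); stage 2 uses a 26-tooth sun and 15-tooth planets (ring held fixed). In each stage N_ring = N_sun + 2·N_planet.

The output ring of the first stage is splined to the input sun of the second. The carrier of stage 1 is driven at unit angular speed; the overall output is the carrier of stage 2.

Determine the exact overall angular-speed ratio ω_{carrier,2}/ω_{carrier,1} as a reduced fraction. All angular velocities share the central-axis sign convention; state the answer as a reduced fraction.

858/2173

Stage 1: N_ring = 13 + 2·20 = 53
Stage 1: 13(ω_s−ω_c) = −53(ω_r−ω_c),  ω_s=0, ω_c=1
Stage 1: ω_r = 1 − (13/53)(0−1) = 66/53
  ⇒ ω_r¹/ω_c¹ = 66/53
Stage 2: N_ring = 26 + 2·15 = 56
Stage 2: 26(ω_s−ω_c) = −56(ω_r−ω_c),  ω_r=0, ω_s=1
Stage 2: 26(1−ω_c) = −56(0−ω_c)  ⇒  82ω_c = 26  ⇒  ω_c = 13/41
  ⇒ ω_c²/ω_s² = 13/41
Coupling ω_s² = ω_r¹ ⇒ overall = 66/53 × 13/41 = 858/2173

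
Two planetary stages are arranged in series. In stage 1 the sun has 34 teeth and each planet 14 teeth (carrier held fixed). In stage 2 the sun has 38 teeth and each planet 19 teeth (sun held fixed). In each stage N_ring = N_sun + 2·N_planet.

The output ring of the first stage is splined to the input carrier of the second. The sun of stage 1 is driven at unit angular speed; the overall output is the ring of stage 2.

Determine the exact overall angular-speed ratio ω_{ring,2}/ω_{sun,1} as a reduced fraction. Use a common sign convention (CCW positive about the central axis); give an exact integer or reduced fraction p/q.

Stage 1: N_ring = 34 + 2·14 = 62
Stage 1: 34(ω_s−ω_c) = −62(ω_r−ω_c),  ω_c=0, ω_s=1
Stage 1: ω_r = 0 − (34/62)(1−0) = -17/31
  ⇒ ω_r¹/ω_s¹ = -17/31
Stage 2: N_ring = 38 + 2·19 = 76
Stage 2: 38(ω_s−ω_c) = −76(ω_r−ω_c),  ω_s=0, ω_c=1
Stage 2: ω_r = 1 − (38/76)(0−1) = 3/2
  ⇒ ω_r²/ω_c² = 3/2
Coupling ω_c² = ω_r¹ ⇒ overall = -17/31 × 3/2 = -51/62

-51/62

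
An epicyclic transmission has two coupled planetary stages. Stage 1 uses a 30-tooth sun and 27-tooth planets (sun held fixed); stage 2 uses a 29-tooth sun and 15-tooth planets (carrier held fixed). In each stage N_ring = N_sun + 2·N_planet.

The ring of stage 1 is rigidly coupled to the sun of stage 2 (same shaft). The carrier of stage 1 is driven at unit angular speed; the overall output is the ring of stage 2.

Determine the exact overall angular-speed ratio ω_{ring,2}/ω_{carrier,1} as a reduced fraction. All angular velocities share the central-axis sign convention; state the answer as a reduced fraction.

-551/826

Stage 1: N_ring = 30 + 2·27 = 84
Stage 1: 30(ω_s−ω_c) = −84(ω_r−ω_c),  ω_s=0, ω_c=1
Stage 1: ω_r = 1 − (30/84)(0−1) = 19/14
  ⇒ ω_r¹/ω_c¹ = 19/14
Stage 2: N_ring = 29 + 2·15 = 59
Stage 2: 29(ω_s−ω_c) = −59(ω_r−ω_c),  ω_c=0, ω_s=1
Stage 2: ω_r = 0 − (29/59)(1−0) = -29/59
  ⇒ ω_r²/ω_s² = -29/59
Coupling ω_s² = ω_r¹ ⇒ overall = 19/14 × -29/59 = -551/826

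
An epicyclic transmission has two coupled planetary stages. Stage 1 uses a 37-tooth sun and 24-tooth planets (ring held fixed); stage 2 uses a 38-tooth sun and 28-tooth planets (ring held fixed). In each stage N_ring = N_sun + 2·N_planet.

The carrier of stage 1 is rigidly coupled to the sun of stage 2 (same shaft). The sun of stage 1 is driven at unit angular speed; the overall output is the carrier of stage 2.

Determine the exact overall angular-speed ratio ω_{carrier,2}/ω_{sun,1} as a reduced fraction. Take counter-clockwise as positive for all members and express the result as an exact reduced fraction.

703/8052

Stage 1: N_ring = 37 + 2·24 = 85
Stage 1: 37(ω_s−ω_c) = −85(ω_r−ω_c),  ω_r=0, ω_s=1
Stage 1: 37(1−ω_c) = −85(0−ω_c)  ⇒  122ω_c = 37  ⇒  ω_c = 37/122
  ⇒ ω_c¹/ω_s¹ = 37/122
Stage 2: N_ring = 38 + 2·28 = 94
Stage 2: 38(ω_s−ω_c) = −94(ω_r−ω_c),  ω_r=0, ω_s=1
Stage 2: 38(1−ω_c) = −94(0−ω_c)  ⇒  132ω_c = 38  ⇒  ω_c = 19/66
  ⇒ ω_c²/ω_s² = 19/66
Coupling ω_s² = ω_c¹ ⇒ overall = 37/122 × 19/66 = 703/8052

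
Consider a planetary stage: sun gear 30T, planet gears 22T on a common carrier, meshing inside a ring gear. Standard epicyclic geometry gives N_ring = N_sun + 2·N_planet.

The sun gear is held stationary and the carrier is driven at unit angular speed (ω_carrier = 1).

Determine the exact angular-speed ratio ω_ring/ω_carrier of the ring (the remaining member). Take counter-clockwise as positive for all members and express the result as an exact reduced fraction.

52/37

N_ring = 30 + 2·22 = 74
30(ω_s−ω_c) = −74(ω_r−ω_c),  ω_s=0, ω_c=1
ω_r = 1 − (30/74)(0−1) = 52/37
ω_r/ω_c = 52/37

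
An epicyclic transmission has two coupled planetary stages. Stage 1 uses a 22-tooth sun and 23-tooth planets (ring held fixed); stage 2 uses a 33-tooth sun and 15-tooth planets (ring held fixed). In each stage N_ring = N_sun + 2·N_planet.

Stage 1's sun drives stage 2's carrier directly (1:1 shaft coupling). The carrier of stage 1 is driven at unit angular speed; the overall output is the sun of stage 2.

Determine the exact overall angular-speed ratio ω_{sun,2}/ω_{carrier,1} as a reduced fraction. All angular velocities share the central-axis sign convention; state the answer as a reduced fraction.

Stage 1: N_ring = 22 + 2·23 = 68
Stage 1: 22(ω_s−ω_c) = −68(ω_r−ω_c),  ω_r=0, ω_c=1
Stage 1: ω_s = 1 − (68/22)(0−1) = 45/11
  ⇒ ω_s¹/ω_c¹ = 45/11
Stage 2: N_ring = 33 + 2·15 = 63
Stage 2: 33(ω_s−ω_c) = −63(ω_r−ω_c),  ω_r=0, ω_c=1
Stage 2: ω_s = 1 − (63/33)(0−1) = 32/11
  ⇒ ω_s²/ω_c² = 32/11
Coupling ω_c² = ω_s¹ ⇒ overall = 45/11 × 32/11 = 1440/121

1440/121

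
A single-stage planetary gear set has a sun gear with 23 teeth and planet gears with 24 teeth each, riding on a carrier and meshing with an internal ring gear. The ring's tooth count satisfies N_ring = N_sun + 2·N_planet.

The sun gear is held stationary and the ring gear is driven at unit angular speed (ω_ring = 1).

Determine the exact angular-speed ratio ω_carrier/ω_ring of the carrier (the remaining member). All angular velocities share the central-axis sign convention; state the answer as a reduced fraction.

N_ring = 23 + 2·24 = 71
23(ω_s−ω_c) = −71(ω_r−ω_c),  ω_s=0, ω_r=1
23(0−ω_c) = −71(1−ω_c)  ⇒  94ω_c = 71  ⇒  ω_c = 71/94
ω_c/ω_r = 71/94

71/94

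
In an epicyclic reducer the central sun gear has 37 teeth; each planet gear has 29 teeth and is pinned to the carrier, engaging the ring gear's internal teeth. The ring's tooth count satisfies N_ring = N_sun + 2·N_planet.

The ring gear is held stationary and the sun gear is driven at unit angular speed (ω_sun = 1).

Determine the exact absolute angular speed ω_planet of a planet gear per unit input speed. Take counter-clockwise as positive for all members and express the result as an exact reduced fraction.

N_ring = 37 + 2·29 = 95
37(ω_s−ω_c) = −95(ω_r−ω_c),  ω_r=0, ω_s=1
37(1−ω_c) = −95(0−ω_c)  ⇒  132ω_c = 37  ⇒  ω_c = 37/132
sun–planet: 37·(1−37/132) = −29·(ω_p−ω_c)  ⇒  ω_p−ω_c = −(37/29)·(95/132) = -3515/3828
ω_p = 37/132 − 3515/3828 = -37/58

-37/58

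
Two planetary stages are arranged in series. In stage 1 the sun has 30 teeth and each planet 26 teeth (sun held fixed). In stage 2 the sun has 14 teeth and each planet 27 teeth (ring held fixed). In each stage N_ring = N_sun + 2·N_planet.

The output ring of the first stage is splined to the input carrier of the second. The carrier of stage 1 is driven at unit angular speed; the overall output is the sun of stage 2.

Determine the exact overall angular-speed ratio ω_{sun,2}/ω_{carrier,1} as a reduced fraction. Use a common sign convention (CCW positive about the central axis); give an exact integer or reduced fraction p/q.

Stage 1: N_ring = 30 + 2·26 = 82
Stage 1: 30(ω_s−ω_c) = −82(ω_r−ω_c),  ω_s=0, ω_c=1
Stage 1: ω_r = 1 − (30/82)(0−1) = 56/41
  ⇒ ω_r¹/ω_c¹ = 56/41
Stage 2: N_ring = 14 + 2·27 = 68
Stage 2: 14(ω_s−ω_c) = −68(ω_r−ω_c),  ω_r=0, ω_c=1
Stage 2: ω_s = 1 − (68/14)(0−1) = 41/7
  ⇒ ω_s²/ω_c² = 41/7
Coupling ω_c² = ω_r¹ ⇒ overall = 56/41 × 41/7 = 8

8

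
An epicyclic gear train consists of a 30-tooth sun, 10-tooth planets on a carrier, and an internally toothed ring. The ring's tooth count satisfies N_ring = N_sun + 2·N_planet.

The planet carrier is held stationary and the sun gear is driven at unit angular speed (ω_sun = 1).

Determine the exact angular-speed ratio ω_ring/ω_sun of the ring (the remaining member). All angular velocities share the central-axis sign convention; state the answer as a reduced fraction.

-3/5

N_ring = 30 + 2·10 = 50
30(ω_s−ω_c) = −50(ω_r−ω_c),  ω_c=0, ω_s=1
ω_r = 0 − (30/50)(1−0) = -3/5
ω_r/ω_s = -3/5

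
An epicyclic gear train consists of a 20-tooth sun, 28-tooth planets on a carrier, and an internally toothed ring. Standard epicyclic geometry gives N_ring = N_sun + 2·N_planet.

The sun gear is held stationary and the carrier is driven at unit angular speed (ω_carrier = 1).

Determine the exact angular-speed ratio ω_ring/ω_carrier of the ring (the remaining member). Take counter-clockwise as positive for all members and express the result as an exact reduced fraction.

24/19

N_ring = 20 + 2·28 = 76
20(ω_s−ω_c) = −76(ω_r−ω_c),  ω_s=0, ω_c=1
ω_r = 1 − (20/76)(0−1) = 24/19
ω_r/ω_c = 24/19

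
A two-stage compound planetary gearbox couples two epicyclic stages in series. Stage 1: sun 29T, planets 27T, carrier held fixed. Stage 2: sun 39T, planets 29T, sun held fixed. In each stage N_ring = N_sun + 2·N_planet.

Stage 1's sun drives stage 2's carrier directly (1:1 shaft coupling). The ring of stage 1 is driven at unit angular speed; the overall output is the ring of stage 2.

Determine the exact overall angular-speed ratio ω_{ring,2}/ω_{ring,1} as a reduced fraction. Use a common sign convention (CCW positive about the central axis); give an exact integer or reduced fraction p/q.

-11288/2813

Stage 1: N_ring = 29 + 2·27 = 83
Stage 1: 29(ω_s−ω_c) = −83(ω_r−ω_c),  ω_c=0, ω_r=1
Stage 1: ω_s = 0 − (83/29)(1−0) = -83/29
  ⇒ ω_s¹/ω_r¹ = -83/29
Stage 2: N_ring = 39 + 2·29 = 97
Stage 2: 39(ω_s−ω_c) = −97(ω_r−ω_c),  ω_s=0, ω_c=1
Stage 2: ω_r = 1 − (39/97)(0−1) = 136/97
  ⇒ ω_r²/ω_c² = 136/97
Coupling ω_c² = ω_s¹ ⇒ overall = -83/29 × 136/97 = -11288/2813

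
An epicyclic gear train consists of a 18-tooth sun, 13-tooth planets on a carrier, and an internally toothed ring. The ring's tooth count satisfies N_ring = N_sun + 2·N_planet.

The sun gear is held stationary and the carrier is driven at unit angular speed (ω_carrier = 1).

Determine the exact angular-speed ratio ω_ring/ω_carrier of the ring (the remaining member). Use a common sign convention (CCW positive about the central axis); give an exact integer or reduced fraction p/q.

31/22

N_ring = 18 + 2·13 = 44
18(ω_s−ω_c) = −44(ω_r−ω_c),  ω_s=0, ω_c=1
ω_r = 1 − (18/44)(0−1) = 31/22
ω_r/ω_c = 31/22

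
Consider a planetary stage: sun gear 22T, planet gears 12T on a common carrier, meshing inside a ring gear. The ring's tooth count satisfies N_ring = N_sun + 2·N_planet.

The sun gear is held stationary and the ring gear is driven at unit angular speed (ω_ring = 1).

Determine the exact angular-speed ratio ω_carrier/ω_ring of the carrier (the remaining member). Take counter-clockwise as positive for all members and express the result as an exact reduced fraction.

N_ring = 22 + 2·12 = 46
22(ω_s−ω_c) = −46(ω_r−ω_c),  ω_s=0, ω_r=1
22(0−ω_c) = −46(1−ω_c)  ⇒  68ω_c = 46  ⇒  ω_c = 23/34
ω_c/ω_r = 23/34

23/34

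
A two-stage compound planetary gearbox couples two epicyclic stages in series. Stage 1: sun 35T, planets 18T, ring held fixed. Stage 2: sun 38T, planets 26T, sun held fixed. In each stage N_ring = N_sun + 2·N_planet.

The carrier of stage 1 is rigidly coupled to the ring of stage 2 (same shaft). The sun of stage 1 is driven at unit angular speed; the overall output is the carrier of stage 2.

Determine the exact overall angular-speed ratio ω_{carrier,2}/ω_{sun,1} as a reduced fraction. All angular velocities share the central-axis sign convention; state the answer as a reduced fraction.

1575/6784

Stage 1: N_ring = 35 + 2·18 = 71
Stage 1: 35(ω_s−ω_c) = −71(ω_r−ω_c),  ω_r=0, ω_s=1
Stage 1: 35(1−ω_c) = −71(0−ω_c)  ⇒  106ω_c = 35  ⇒  ω_c = 35/106
  ⇒ ω_c¹/ω_s¹ = 35/106
Stage 2: N_ring = 38 + 2·26 = 90
Stage 2: 38(ω_s−ω_c) = −90(ω_r−ω_c),  ω_s=0, ω_r=1
Stage 2: 38(0−ω_c) = −90(1−ω_c)  ⇒  128ω_c = 90  ⇒  ω_c = 45/64
  ⇒ ω_c²/ω_r² = 45/64
Coupling ω_r² = ω_c¹ ⇒ overall = 35/106 × 45/64 = 1575/6784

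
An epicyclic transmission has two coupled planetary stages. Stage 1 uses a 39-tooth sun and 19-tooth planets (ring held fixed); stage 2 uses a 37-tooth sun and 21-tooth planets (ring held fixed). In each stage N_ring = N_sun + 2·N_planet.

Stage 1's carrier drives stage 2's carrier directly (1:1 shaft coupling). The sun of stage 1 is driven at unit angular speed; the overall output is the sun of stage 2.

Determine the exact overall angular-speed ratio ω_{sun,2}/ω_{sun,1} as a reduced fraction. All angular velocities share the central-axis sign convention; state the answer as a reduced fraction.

Stage 1: N_ring = 39 + 2·19 = 77
Stage 1: 39(ω_s−ω_c) = −77(ω_r−ω_c),  ω_r=0, ω_s=1
Stage 1: 39(1−ω_c) = −77(0−ω_c)  ⇒  116ω_c = 39  ⇒  ω_c = 39/116
  ⇒ ω_c¹/ω_s¹ = 39/116
Stage 2: N_ring = 37 + 2·21 = 79
Stage 2: 37(ω_s−ω_c) = −79(ω_r−ω_c),  ω_r=0, ω_c=1
Stage 2: ω_s = 1 − (79/37)(0−1) = 116/37
  ⇒ ω_s²/ω_c² = 116/37
Coupling ω_c² = ω_c¹ ⇒ overall = 39/116 × 116/37 = 39/37

39/37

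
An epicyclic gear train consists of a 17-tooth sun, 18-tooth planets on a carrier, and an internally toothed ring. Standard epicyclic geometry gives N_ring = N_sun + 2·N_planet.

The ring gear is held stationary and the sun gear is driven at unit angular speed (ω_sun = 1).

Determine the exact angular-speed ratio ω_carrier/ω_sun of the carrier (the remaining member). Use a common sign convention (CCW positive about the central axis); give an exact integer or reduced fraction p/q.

17/70

N_ring = 17 + 2·18 = 53
17(ω_s−ω_c) = −53(ω_r−ω_c),  ω_r=0, ω_s=1
17(1−ω_c) = −53(0−ω_c)  ⇒  70ω_c = 17  ⇒  ω_c = 17/70
ω_c/ω_s = 17/70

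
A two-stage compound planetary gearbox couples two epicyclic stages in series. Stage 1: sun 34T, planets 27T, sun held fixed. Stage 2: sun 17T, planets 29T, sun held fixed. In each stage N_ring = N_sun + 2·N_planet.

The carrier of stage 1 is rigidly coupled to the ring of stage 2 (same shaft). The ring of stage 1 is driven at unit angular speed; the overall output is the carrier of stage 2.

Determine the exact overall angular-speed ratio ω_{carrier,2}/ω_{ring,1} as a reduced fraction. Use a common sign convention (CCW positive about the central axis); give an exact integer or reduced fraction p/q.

Stage 1: N_ring = 34 + 2·27 = 88
Stage 1: 34(ω_s−ω_c) = −88(ω_r−ω_c),  ω_s=0, ω_r=1
Stage 1: 34(0−ω_c) = −88(1−ω_c)  ⇒  122ω_c = 88  ⇒  ω_c = 44/61
  ⇒ ω_c¹/ω_r¹ = 44/61
Stage 2: N_ring = 17 + 2·29 = 75
Stage 2: 17(ω_s−ω_c) = −75(ω_r−ω_c),  ω_s=0, ω_r=1
Stage 2: 17(0−ω_c) = −75(1−ω_c)  ⇒  92ω_c = 75  ⇒  ω_c = 75/92
  ⇒ ω_c²/ω_r² = 75/92
Coupling ω_r² = ω_c¹ ⇒ overall = 44/61 × 75/92 = 825/1403

825/1403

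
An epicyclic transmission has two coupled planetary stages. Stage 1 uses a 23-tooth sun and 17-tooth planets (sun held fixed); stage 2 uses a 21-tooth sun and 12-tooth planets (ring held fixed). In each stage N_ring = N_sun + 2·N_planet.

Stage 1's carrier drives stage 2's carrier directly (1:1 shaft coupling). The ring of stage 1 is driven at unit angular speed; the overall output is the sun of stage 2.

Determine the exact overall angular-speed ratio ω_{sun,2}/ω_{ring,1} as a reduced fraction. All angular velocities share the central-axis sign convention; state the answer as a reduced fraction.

627/280

Stage 1: N_ring = 23 + 2·17 = 57
Stage 1: 23(ω_s−ω_c) = −57(ω_r−ω_c),  ω_s=0, ω_r=1
Stage 1: 23(0−ω_c) = −57(1−ω_c)  ⇒  80ω_c = 57  ⇒  ω_c = 57/80
  ⇒ ω_c¹/ω_r¹ = 57/80
Stage 2: N_ring = 21 + 2·12 = 45
Stage 2: 21(ω_s−ω_c) = −45(ω_r−ω_c),  ω_r=0, ω_c=1
Stage 2: ω_s = 1 − (45/21)(0−1) = 22/7
  ⇒ ω_s²/ω_c² = 22/7
Coupling ω_c² = ω_c¹ ⇒ overall = 57/80 × 22/7 = 627/280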